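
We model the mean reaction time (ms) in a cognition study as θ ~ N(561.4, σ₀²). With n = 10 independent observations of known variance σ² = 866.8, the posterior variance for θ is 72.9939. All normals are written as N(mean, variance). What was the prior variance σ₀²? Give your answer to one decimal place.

σ₀² = 462.3

For the Normal–Normal model with known σ², precisions add: τ_n = τ₀ + n/σ².
So 1/σ₀² = 1/72.9939 − 10/866.8 = 0.013700 − 0.011537 = 0.002163.
Hence σ₀² = 1/0.002163 ≈ 462.3.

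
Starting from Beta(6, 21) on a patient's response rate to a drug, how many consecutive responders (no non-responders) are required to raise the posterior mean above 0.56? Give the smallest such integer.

k = 21

After k responders and 0 non-responders the posterior is Beta(6+k, 21), with mean (6+k)/(6+21+k).
Set (6+k)/(27+k) > 0.56 and solve: k > (0.56·27 − 6)/(1 − 0.56) = 20.727.
The smallest integer exceeding 20.727 is 21.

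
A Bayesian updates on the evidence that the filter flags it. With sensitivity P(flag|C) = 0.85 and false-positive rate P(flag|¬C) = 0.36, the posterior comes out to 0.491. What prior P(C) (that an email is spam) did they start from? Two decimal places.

In odds form, posterior odds = prior odds × likelihood ratio, so prior odds = posterior odds ÷ LR.
Posterior odds = 0.491/(1−0.491) = 0.9646. LR = 0.85/0.36 = 2.3611.
Prior odds = 0.9646/2.3611 = 0.4085, so P(C) = 0.4085/(1+0.4085) ≈ 0.29.

P(C) = 0.29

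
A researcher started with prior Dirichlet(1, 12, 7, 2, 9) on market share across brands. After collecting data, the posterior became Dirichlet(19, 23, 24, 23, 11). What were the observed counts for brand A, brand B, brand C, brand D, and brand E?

For a Dirichlet(α) prior with multinomial counts c, the posterior is Dirichlet(α + c) componentwise.
Counts are posterior − prior componentwise: 19−1=18, 23−12=11, 24−7=17, 23−2=21, 11−9=2.

counts (18, 11, 17, 21, 2)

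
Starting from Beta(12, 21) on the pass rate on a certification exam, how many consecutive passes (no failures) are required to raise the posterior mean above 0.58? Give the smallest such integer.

After k passes and 0 failures the posterior is Beta(12+k, 21), with mean (12+k)/(12+21+k).
Set (12+k)/(33+k) > 0.58 and solve: k > (0.58·33 − 12)/(1 − 0.58) = 17.000.
The smallest integer exceeding 17.000 is 18.

k = 18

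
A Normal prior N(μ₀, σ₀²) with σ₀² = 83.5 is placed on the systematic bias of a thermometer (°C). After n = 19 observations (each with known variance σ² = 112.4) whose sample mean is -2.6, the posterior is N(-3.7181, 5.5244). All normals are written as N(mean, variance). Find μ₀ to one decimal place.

The posterior mean is a precision-weighted average: μ_n = (τ₀μ₀ + τ_data·x̄)/(τ₀+τ_data), with τ₀=1/σ₀² and τ_data=n/σ².
Here τ₀ = 1/83.5 = 0.011976 and τ_data = 19/112.4 = 0.169039, so τ_n = 0.181015.
Rearranging for μ₀: μ₀ = (μ_n·τ_n − τ_data·x̄)/τ₀ = (-3.7181·0.181015 − 0.169039·-2.6) / 0.011976 = -0.233530/0.011976 ≈ -19.5.

μ₀ = -19.5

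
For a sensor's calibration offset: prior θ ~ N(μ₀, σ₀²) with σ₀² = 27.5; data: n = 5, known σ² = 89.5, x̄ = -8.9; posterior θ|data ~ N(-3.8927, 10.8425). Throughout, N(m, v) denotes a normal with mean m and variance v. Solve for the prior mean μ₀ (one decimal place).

The posterior mean is a precision-weighted average: μ_n = (τ₀μ₀ + τ_data·x̄)/(τ₀+τ_data), with τ₀=1/σ₀² and τ_data=n/σ².
Here τ₀ = 1/27.5 = 0.036364 and τ_data = 5/89.5 = 0.055866, so τ_n = 0.092230.
Rearranging for μ₀: μ₀ = (μ_n·τ_n − τ_data·x̄)/τ₀ = (-3.8927·0.092230 − 0.055866·-8.9) / 0.036364 = 0.138184/0.036364 ≈ 3.8.

μ₀ = 3.8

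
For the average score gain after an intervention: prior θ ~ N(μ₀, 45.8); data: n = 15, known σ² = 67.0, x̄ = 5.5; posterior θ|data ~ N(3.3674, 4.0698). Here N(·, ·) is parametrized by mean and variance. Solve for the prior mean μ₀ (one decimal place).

μ₀ = -18.5

The posterior mean is a precision-weighted average: μ_n = (τ₀μ₀ + τ_data·x̄)/(τ₀+τ_data), with τ₀=1/σ₀² and τ_data=n/σ².
Here τ₀ = 1/45.8 = 0.021834 and τ_data = 15/67.0 = 0.223881, so τ_n = 0.245715.
Rearranging for μ₀: μ₀ = (μ_n·τ_n − τ_data·x̄)/τ₀ = (3.3674·0.245715 − 0.223881·5.5) / 0.021834 = -0.403925/0.021834 ≈ -18.5.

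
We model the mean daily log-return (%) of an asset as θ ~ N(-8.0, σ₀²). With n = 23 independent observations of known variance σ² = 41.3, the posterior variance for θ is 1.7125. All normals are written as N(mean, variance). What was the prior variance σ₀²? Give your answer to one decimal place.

σ₀² = 37.0

Posterior precision equals prior precision plus data precision: 1/σ_n² = 1/σ₀² + n/σ².
So 1/σ₀² = 1/1.7125 − 23/41.3 = 0.583942 − 0.556901 = 0.027041.
Hence σ₀² = 1/0.027041 ≈ 37.0.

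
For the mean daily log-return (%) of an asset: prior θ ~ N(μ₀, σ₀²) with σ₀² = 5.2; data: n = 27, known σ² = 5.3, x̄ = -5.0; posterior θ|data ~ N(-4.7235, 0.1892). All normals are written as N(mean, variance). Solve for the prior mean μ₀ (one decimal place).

μ₀ = 2.6

With known observation variance, the Normal–Normal posterior has precision τ_n = τ₀ + n/σ² and mean μ_n = (τ₀μ₀ + (n/σ²)x̄)/τ_n.
Here τ₀ = 1/5.2 = 0.192308 and τ_data = 27/5.3 = 5.094340, so τ_n = 5.286648.
Rearranging for μ₀: μ₀ = (μ_n·τ_n − τ_data·x̄)/τ₀ = (-4.7235·5.286648 − 5.094340·-5.0) / 0.192308 = 0.500218/0.192308 ≈ 2.6.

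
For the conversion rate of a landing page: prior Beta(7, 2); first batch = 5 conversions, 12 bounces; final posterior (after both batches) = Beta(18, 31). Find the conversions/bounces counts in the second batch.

Sequential conjugate updates are equivalent to a single update on the pooled data, so total successes = posterior α − prior α and total failures = posterior β − prior β.
Total across both batches: 18−7=11 conversions, 31−2=29 bounces.
Subtract the first batch: 11−5=6 conversions and 29−12=17 bounces.

6 conversions and 17 bounces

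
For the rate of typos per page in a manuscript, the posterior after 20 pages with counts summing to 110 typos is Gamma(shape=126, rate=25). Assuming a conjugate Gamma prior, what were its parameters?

Gamma–Poisson conjugacy: posterior shape = α + Σxᵢ, posterior rate = β + n.
So α = 126 − 110 = 16 and β = 25 − 20 = 5.

Gamma(shape=16, rate=5)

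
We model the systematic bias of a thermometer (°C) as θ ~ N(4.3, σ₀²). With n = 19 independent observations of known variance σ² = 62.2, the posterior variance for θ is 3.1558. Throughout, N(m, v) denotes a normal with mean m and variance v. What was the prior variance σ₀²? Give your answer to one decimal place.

Posterior precision equals prior precision plus data precision: 1/σ_n² = 1/σ₀² + n/σ².
So 1/σ₀² = 1/3.1558 − 19/62.2 = 0.316877 − 0.305466 = 0.011411.
Hence σ₀² = 1/0.011411 ≈ 87.6.

σ₀² = 87.6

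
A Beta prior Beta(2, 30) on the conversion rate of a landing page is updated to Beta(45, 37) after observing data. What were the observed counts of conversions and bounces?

A Beta(a, b) prior with s successes and f failures in binomial data gives a Beta(a+s, b+f) posterior.
So s = 45 − 2 = 43 and f = 37 − 30 = 7.

43 conversions and 7 bounces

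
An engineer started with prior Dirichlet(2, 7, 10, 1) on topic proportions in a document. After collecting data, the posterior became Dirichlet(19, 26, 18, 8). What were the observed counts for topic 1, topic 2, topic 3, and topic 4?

For a Dirichlet(α) prior with multinomial counts c, the posterior is Dirichlet(α + c) componentwise.
Counts are posterior − prior componentwise: 19−2=17, 26−7=19, 18−10=8, 8−1=7.

counts (17, 19, 8, 7)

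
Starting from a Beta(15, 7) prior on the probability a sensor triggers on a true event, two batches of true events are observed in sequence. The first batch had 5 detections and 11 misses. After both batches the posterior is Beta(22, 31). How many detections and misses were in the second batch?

2 detections and 13 misses

Because Beta–binomial updating is additive in the counts, the combined data contributed (α_post−α_prior, β_post−β_prior) successes and failures.
Total across both batches: 22−15=7 detections, 31−7=24 misses.
Subtract the first batch: 7−5=2 detections and 24−11=13 misses.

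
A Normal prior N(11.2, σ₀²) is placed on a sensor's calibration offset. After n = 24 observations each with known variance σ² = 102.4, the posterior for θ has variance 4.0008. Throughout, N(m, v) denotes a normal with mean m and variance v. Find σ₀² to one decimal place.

For the Normal–Normal model with known σ², precisions add: τ_n = τ₀ + n/σ².
So 1/σ₀² = 1/4.0008 − 24/102.4 = 0.249950 − 0.234375 = 0.015575.
Hence σ₀² = 1/0.015575 ≈ 64.2.

σ₀² = 64.2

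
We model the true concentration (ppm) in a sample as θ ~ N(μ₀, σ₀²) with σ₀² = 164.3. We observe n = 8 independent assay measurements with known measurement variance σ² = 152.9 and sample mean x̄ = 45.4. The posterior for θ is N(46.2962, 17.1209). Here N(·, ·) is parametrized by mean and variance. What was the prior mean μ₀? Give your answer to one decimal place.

μ₀ = 54.0

The posterior mean is a precision-weighted average: μ_n = (τ₀μ₀ + τ_data·x̄)/(τ₀+τ_data), with τ₀=1/σ₀² and τ_data=n/σ².
Here τ₀ = 1/164.3 = 0.006086 and τ_data = 8/152.9 = 0.052322, so τ_n = 0.058408.
Rearranging for μ₀: μ₀ = (μ_n·τ_n − τ_data·x̄)/τ₀ = (46.2962·0.058408 − 0.052322·45.4) / 0.006086 = 0.328650/0.006086 ≈ 54.0.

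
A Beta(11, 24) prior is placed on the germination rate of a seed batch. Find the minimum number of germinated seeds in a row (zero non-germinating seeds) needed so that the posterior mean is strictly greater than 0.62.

After k germinated seeds and 0 non-germinating seeds the posterior is Beta(11+k, 24), with mean (11+k)/(11+24+k).
Set (11+k)/(35+k) > 0.62 and solve: k > (0.62·35 − 11)/(1 − 0.62) = 28.158.
The smallest integer exceeding 28.158 is 29, and checking k=29: (40)/(64) = 0.6250 > 0.62.

k = 29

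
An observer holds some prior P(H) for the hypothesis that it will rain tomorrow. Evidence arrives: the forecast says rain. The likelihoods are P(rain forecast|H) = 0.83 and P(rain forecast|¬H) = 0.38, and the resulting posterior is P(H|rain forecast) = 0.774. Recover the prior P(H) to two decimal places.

In odds form, posterior odds = prior odds × likelihood ratio, so prior odds = posterior odds ÷ LR.
Posterior odds = 0.774/(1−0.774) = 3.4248. LR = 0.83/0.38 = 2.1842.
Prior odds = 3.4248/2.1842 = 1.5680, so P(H) = 1.5680/(1+1.5680) ≈ 0.61.

P(H) = 0.61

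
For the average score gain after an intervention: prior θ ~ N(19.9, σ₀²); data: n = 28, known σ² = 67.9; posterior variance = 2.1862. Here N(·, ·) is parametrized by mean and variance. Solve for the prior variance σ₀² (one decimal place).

For the Normal–Normal model with known σ², precisions add: τ_n = τ₀ + n/σ².
So 1/σ₀² = 1/2.1862 − 28/67.9 = 0.457415 − 0.412371 = 0.045044.
Hence σ₀² = 1/0.045044 ≈ 22.2.

σ₀² = 22.2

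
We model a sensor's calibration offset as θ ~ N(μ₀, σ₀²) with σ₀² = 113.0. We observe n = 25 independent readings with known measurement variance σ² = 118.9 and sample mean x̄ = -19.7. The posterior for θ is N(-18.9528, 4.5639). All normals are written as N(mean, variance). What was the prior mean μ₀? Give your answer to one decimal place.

μ₀ = -1.2

With known observation variance, the Normal–Normal posterior has precision τ_n = τ₀ + n/σ² and mean μ_n = (τ₀μ₀ + (n/σ²)x̄)/τ_n.
Here τ₀ = 1/113.0 = 0.008850 and τ_data = 25/118.9 = 0.210261, so τ_n = 0.219111.
Rearranging for μ₀: μ₀ = (μ_n·τ_n − τ_data·x̄)/τ₀ = (-18.9528·0.219111 − 0.210261·-19.7) / 0.008850 = -0.010625/0.008850 ≈ -1.2.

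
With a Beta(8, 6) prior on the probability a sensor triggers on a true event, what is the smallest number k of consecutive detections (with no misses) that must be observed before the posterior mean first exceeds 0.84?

After k detections and 0 misses the posterior is Beta(8+k, 6), with mean (8+k)/(8+6+k).
Set (8+k)/(14+k) > 0.84 and solve: k > (0.84·14 − 8)/(1 − 0.84) = 23.500.
The smallest integer exceeding 23.500 is 24.

k = 24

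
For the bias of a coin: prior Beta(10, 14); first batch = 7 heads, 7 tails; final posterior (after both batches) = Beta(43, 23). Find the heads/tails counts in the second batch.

26 heads and 2 tails

Sequential conjugate updates are equivalent to a single update on the pooled data, so total successes = posterior α − prior α and total failures = posterior β − prior β.
Total across both batches: 43−10=33 heads, 23−14=9 tails.
Subtract the first batch: 33−7=26 heads and 9−7=2 tails.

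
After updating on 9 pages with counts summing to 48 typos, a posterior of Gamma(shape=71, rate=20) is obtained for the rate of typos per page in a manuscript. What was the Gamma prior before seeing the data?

Gamma–Poisson conjugacy: posterior shape = α + Σxᵢ, posterior rate = β + n.
So α = 71 − 48 = 23 and β = 20 − 9 = 11.

Gamma(shape=23, rate=11)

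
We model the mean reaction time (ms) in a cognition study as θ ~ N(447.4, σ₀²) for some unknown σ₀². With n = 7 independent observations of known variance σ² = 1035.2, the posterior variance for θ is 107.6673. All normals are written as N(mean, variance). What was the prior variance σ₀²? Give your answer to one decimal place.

σ₀² = 395.9

For the Normal–Normal model with known σ², precisions add: τ_n = τ₀ + n/σ².
So 1/σ₀² = 1/107.6673 − 7/1035.2 = 0.009288 − 0.006762 = 0.002526.
Hence σ₀² = 1/0.002526 ≈ 395.9.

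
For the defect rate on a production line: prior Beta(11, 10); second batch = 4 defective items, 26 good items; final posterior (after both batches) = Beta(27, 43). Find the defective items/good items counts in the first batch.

Sequential conjugate updates are equivalent to a single update on the pooled data, so total successes = posterior α − prior α and total failures = posterior β − prior β.
Total across both batches: 27−11=16 defective items, 43−10=33 good items.
Subtract the second batch: 16−4=12 defective items and 33−26=7 good items.

12 defective items and 7 good items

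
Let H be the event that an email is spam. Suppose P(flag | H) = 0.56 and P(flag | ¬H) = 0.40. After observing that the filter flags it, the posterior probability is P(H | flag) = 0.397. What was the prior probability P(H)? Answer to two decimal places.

P(H) = 0.32

In odds form, posterior odds = prior odds × likelihood ratio, so prior odds = posterior odds ÷ LR.
Posterior odds = 0.397/(1−0.397) = 0.6584. LR = 0.56/0.40 = 1.4000.
Prior odds = 0.6584/1.4000 = 0.4703, so P(H) = 0.4703/(1+0.4703) ≈ 0.32.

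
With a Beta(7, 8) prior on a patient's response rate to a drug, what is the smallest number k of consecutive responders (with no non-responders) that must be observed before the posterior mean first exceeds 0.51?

k = 2

After k responders and 0 non-responders the posterior is Beta(7+k, 8), with mean (7+k)/(7+8+k).
Set (7+k)/(15+k) > 0.51 and solve: k > (0.51·15 − 7)/(1 − 0.51) = 1.327.
The smallest integer exceeding 1.327 is 2, and checking k=2: (9)/(17) = 0.5294 > 0.51.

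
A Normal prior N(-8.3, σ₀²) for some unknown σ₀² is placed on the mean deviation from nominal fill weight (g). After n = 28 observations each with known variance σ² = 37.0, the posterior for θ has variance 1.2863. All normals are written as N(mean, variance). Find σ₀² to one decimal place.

Posterior precision equals prior precision plus data precision: 1/σ_n² = 1/σ₀² + n/σ².
So 1/σ₀² = 1/1.2863 − 28/37.0 = 0.777424 − 0.756757 = 0.020667.
Hence σ₀² = 1/0.020667 ≈ 48.4.

σ₀² = 48.4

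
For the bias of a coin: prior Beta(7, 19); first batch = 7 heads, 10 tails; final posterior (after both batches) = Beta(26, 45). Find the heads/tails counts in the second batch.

Sequential conjugate updates are equivalent to a single update on the pooled data, so total successes = posterior α − prior α and total failures = posterior β − prior β.
Total across both batches: 26−7=19 heads, 45−19=26 tails.
Subtract the first batch: 19−7=12 heads and 26−10=16 tails.

12 heads and 16 tails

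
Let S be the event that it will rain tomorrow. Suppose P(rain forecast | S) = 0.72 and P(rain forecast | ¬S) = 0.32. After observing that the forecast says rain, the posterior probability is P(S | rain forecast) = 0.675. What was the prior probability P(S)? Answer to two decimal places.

P(S) = 0.48

Bayes' rule in odds form gives O(S|E) = O(S)·[P(E|S)/P(E|¬S)], hence O(S) = O(S|E)/LR.
Posterior odds = 0.675/(1−0.675) = 2.0769. LR = 0.72/0.32 = 2.2500.
Prior odds = 2.0769/2.2500 = 0.9231, so P(S) = 0.9231/(1+0.9231) ≈ 0.48.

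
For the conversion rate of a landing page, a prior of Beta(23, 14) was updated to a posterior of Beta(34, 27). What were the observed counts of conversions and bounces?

Under Beta–binomial conjugacy the posterior parameters are (α+s, β+f).
Match parameters: s=34−23=11, f=27−14=13.

11 conversions and 13 bounces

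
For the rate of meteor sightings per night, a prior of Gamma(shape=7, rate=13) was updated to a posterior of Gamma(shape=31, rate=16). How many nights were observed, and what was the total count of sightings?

n = 3 nights with total 24 sightings

A Gamma(α, β) prior (rate parametrization) on a Poisson rate with n observations summing to S gives posterior Gamma(α+S, β+n).
Matching: Σxᵢ = 31 − 7 = 24 and n = 16 − 13 = 3.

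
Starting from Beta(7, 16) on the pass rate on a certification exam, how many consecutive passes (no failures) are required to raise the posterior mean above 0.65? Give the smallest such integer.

After k passes and 0 failures the posterior is Beta(7+k, 16), with mean (7+k)/(7+16+k).
Set (7+k)/(23+k) > 0.65 and solve: k > (0.65·23 − 7)/(1 − 0.65) = 22.714.
The smallest integer exceeding 22.714 is 23.

k = 23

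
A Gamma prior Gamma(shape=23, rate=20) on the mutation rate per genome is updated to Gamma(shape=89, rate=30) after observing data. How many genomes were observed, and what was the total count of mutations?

A Gamma(α, β) prior (rate parametrization) on a Poisson rate with n observations summing to S gives posterior Gamma(α+S, β+n).
Matching: Σxᵢ = 89 − 23 = 66 and n = 30 − 20 = 10.

n = 10 genomes with total 66 mutations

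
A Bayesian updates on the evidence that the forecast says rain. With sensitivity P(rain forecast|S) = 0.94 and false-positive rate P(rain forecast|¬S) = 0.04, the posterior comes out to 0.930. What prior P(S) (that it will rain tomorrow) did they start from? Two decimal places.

P(S) = 0.36

In odds form, posterior odds = prior odds × likelihood ratio, so prior odds = posterior odds ÷ LR.
Posterior odds = 0.930/(1−0.930) = 13.2857. LR = 0.94/0.04 = 23.5000.
Prior odds = 13.2857/23.5000 = 0.5653, so P(S) = 0.5653/(1+0.5653) ≈ 0.36.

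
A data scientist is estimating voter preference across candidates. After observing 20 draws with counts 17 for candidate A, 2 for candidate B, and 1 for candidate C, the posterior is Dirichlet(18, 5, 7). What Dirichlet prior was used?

Dirichlet(1, 3, 6)

For a Dirichlet(α) prior with multinomial counts c, the posterior is Dirichlet(α + c) componentwise.
Subtract each count from the matching posterior parameter: 18−17=1, 5−2=3, 7−1=6.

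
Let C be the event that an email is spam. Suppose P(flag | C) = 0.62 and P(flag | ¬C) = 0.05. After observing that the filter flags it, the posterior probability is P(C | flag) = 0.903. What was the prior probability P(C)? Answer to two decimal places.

P(C) = 0.43

Bayes' rule in odds form gives O(C|E) = O(C)·[P(E|C)/P(E|¬C)], hence O(C) = O(C|E)/LR.
Posterior odds = 0.903/(1−0.903) = 9.3093. LR = 0.62/0.05 = 12.4000.
Prior odds = 9.3093/12.4000 = 0.7508, so P(C) = 0.7508/(1+0.7508) ≈ 0.43.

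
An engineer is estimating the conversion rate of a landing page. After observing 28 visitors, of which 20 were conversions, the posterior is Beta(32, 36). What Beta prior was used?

Beta is conjugate to the binomial likelihood: posterior = Beta(α+s, β+f).
So α = 32 − 20 = 12 and β = 36 − 8 = 28.

Beta(12, 28)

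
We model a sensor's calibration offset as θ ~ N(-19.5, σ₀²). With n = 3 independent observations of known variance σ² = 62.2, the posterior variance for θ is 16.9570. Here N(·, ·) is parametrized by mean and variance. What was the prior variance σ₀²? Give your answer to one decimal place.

σ₀² = 93.1

Posterior precision equals prior precision plus data precision: 1/σ_n² = 1/σ₀² + n/σ².
So 1/σ₀² = 1/16.9570 − 3/62.2 = 0.058973 − 0.048232 = 0.010741.
Hence σ₀² = 1/0.010741 ≈ 93.1.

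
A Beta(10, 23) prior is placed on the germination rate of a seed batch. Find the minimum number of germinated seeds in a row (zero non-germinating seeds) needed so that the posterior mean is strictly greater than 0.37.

k = 4

After k germinated seeds and 0 non-germinating seeds the posterior is Beta(10+k, 23), with mean (10+k)/(10+23+k).
Set (10+k)/(33+k) > 0.37 and solve: k > (0.37·33 − 10)/(1 − 0.37) = 3.508.
The smallest integer exceeding 3.508 is 4.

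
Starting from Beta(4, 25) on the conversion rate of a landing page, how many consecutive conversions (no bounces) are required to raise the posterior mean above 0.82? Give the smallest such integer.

k = 110

After k conversions and 0 bounces the posterior is Beta(4+k, 25), with mean (4+k)/(4+25+k).
Set (4+k)/(29+k) > 0.82 and solve: k > (0.82·29 − 4)/(1 − 0.82) = 109.889.
The smallest integer exceeding 109.889 is 110.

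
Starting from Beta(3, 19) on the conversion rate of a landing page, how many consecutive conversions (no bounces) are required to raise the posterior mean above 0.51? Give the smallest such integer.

After k conversions and 0 bounces the posterior is Beta(3+k, 19), with mean (3+k)/(3+19+k).
Set (3+k)/(22+k) > 0.51 and solve: k > (0.51·22 − 3)/(1 − 0.51) = 16.776.
The smallest integer exceeding 16.776 is 17.

k = 17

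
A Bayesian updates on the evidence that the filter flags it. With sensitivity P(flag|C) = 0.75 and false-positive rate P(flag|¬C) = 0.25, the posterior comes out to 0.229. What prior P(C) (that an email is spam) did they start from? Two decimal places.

In odds form, posterior odds = prior odds × likelihood ratio, so prior odds = posterior odds ÷ LR.
Posterior odds = 0.229/(1−0.229) = 0.2970. LR = 0.75/0.25 = 3.0000.
Prior odds = 0.2970/3.0000 = 0.0990, so P(C) = 0.0990/(1+0.0990) ≈ 0.09.

P(C) = 0.09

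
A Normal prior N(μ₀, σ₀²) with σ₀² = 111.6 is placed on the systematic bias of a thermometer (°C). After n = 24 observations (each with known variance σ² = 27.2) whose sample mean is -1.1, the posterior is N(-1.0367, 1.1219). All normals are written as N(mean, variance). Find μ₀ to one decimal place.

μ₀ = 5.2

The posterior mean is a precision-weighted average: μ_n = (τ₀μ₀ + τ_data·x̄)/(τ₀+τ_data), with τ₀=1/σ₀² and τ_data=n/σ².
Here τ₀ = 1/111.6 = 0.008961 and τ_data = 24/27.2 = 0.882353, so τ_n = 0.891314.
Rearranging for μ₀: μ₀ = (μ_n·τ_n − τ_data·x̄)/τ₀ = (-1.0367·0.891314 − 0.882353·-1.1) / 0.008961 = 0.046563/0.008961 ≈ 5.2.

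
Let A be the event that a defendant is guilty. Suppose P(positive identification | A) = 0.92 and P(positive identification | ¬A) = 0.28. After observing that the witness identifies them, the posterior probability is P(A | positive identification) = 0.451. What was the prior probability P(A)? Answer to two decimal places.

Bayes' rule in odds form gives O(A|E) = O(A)·[P(E|A)/P(E|¬A)], hence O(A) = O(A|E)/LR.
Posterior odds = 0.451/(1−0.451) = 0.8215. LR = 0.92/0.28 = 3.2857.
Prior odds = 0.8215/3.2857 = 0.2500, so P(A) = 0.2500/(1+0.2500) ≈ 0.20.

P(A) = 0.20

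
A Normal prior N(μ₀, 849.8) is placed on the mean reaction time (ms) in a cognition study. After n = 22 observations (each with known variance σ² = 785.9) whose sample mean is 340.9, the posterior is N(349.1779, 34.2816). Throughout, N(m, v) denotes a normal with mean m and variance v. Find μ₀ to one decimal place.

The posterior mean is a precision-weighted average: μ_n = (τ₀μ₀ + τ_data·x̄)/(τ₀+τ_data), with τ₀=1/σ₀² and τ_data=n/σ².
Here τ₀ = 1/849.8 = 0.001177 and τ_data = 22/785.9 = 0.027993, so τ_n = 0.029170.
Rearranging for μ₀: μ₀ = (μ_n·τ_n − τ_data·x̄)/τ₀ = (349.1779·0.029170 − 0.027993·340.9) / 0.001177 = 0.642706/0.001177 ≈ 546.1.

μ₀ = 546.1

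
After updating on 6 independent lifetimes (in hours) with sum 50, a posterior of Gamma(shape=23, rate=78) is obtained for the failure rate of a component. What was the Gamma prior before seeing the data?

For an exponential likelihood with a Gamma(α, β) prior on the rate, n observations with total T give posterior Gamma(α+n, β+T).
So α = 23 − 6 = 17 and β = 78 − 50 = 28.

Gamma(shape=17, rate=28)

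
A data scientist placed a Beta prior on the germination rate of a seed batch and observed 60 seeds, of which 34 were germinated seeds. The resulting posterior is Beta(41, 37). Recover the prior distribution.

Beta(7, 11)

Under Beta–binomial conjugacy the posterior parameters are (a+s, b+f).
Subtract the data counts: 41−34=7, 37−26=11.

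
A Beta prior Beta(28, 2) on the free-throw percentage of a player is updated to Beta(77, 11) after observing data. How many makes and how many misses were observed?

Under Beta–binomial conjugacy the posterior parameters are (α+s, β+f).
So s = 77 − 28 = 49 and f = 11 − 2 = 9.

49 makes and 9 misses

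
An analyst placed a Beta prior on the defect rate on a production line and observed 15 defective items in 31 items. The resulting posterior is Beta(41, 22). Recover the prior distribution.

Beta is conjugate to the binomial likelihood: posterior = Beta(α+s, β+f).
Subtract the data counts: 41−15=26, 22−16=6.

Beta(26, 6)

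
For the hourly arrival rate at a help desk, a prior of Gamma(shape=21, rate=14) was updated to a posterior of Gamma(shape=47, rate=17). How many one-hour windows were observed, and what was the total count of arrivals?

n = 3 one-hour windows with total 26 arrivals

Gamma–Poisson conjugacy: posterior shape = α + Σxᵢ, posterior rate = β + n.
Matching: Σxᵢ = 47 − 21 = 26 and n = 17 − 14 = 3.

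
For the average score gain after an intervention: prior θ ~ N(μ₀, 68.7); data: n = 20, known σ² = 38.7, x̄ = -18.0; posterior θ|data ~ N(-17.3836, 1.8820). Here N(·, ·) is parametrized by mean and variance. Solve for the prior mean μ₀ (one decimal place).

The posterior mean is a precision-weighted average: μ_n = (τ₀μ₀ + τ_data·x̄)/(τ₀+τ_data), with τ₀=1/σ₀² and τ_data=n/σ².
Here τ₀ = 1/68.7 = 0.014556 and τ_data = 20/38.7 = 0.516796, so τ_n = 0.531352.
Rearranging for μ₀: μ₀ = (μ_n·τ_n − τ_data·x̄)/τ₀ = (-17.3836·0.531352 − 0.516796·-18.0) / 0.014556 = 0.065517/0.014556 ≈ 4.5.

μ₀ = 4.5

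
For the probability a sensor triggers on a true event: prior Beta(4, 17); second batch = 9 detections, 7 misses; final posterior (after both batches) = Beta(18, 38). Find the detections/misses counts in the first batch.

Because Beta–binomial updating is additive in the counts, the combined data contributed (α_post−α_prior, β_post−β_prior) successes and failures.
Total across both batches: 18−4=14 detections, 38−17=21 misses.
Subtract the second batch: 14−9=5 detections and 21−7=14 misses.

5 detections and 14 misses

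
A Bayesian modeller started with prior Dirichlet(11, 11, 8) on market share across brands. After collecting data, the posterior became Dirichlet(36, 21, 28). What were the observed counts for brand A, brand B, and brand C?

counts (25, 10, 20)

For a Dirichlet(α) prior with multinomial counts c, the posterior is Dirichlet(α + c) componentwise.
Counts are posterior − prior componentwise: 36−11=25, 21−11=10, 28−8=20.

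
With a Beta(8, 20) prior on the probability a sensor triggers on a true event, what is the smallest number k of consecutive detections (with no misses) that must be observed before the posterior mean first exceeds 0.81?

After k detections and 0 misses the posterior is Beta(8+k, 20), with mean (8+k)/(8+20+k).
Set (8+k)/(28+k) > 0.81 and solve: k > (0.81·28 − 8)/(1 − 0.81) = 77.263.
The smallest integer exceeding 77.263 is 78.

k = 78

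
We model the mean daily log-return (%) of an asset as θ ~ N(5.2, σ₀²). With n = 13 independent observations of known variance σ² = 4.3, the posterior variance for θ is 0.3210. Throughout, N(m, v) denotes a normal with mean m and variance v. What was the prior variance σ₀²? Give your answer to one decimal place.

σ₀² = 10.9

Posterior precision equals prior precision plus data precision: 1/σ_n² = 1/σ₀² + n/σ².
So 1/σ₀² = 1/0.3210 − 13/4.3 = 3.115265 − 3.023256 = 0.092009.
Hence σ₀² = 1/0.092009 ≈ 10.9.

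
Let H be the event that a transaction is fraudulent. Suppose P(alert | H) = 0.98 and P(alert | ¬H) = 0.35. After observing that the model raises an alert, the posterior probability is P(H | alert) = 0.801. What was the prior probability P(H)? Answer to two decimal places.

Bayes' rule in odds form gives O(H|E) = O(H)·[P(E|H)/P(E|¬H)], hence O(H) = O(H|E)/LR.
Posterior odds = 0.801/(1−0.801) = 4.0251. LR = 0.98/0.35 = 2.8000.
Prior odds = 4.0251/2.8000 = 1.4375, so P(H) = 1.4375/(1+1.4375) ≈ 0.59.

P(H) = 0.59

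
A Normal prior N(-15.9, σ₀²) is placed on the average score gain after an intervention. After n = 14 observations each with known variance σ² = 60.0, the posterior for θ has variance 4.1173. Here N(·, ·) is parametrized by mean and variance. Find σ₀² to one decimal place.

For the Normal–Normal model with known σ², precisions add: τ_n = τ₀ + n/σ².
So 1/σ₀² = 1/4.1173 − 14/60.0 = 0.242878 − 0.233333 = 0.009545.
Hence σ₀² = 1/0.009545 ≈ 104.8.

σ₀² = 104.8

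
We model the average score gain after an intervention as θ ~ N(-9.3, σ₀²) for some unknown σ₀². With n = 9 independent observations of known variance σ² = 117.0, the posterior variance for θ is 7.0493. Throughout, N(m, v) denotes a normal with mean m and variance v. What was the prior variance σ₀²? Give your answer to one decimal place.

For the Normal–Normal model with known σ², precisions add: τ_n = τ₀ + n/σ².
So 1/σ₀² = 1/7.0493 − 9/117.0 = 0.141858 − 0.076923 = 0.064935.
Hence σ₀² = 1/0.064935 ≈ 15.4.

σ₀² = 15.4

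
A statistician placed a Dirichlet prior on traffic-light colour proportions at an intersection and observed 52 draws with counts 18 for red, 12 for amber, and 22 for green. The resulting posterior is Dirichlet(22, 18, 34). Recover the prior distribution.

For a Dirichlet(α) prior with multinomial counts c, the posterior is Dirichlet(α + c) componentwise.
Subtract each count from the matching posterior parameter: 22−18=4, 18−12=6, 34−22=12.

Dirichlet(4, 6, 12)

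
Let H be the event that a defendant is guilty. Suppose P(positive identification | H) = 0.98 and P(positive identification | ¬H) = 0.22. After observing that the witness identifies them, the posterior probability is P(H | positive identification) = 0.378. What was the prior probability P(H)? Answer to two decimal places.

Bayes' rule in odds form gives O(H|E) = O(H)·[P(E|H)/P(E|¬H)], hence O(H) = O(H|E)/LR.
Posterior odds = 0.378/(1−0.378) = 0.6077. LR = 0.98/0.22 = 4.4545.
Prior odds = 0.6077/4.4545 = 0.1364, so P(H) = 0.1364/(1+0.1364) ≈ 0.12.

P(H) = 0.12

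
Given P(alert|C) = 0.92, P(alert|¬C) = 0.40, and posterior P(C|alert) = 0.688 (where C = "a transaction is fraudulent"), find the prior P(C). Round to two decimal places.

P(C) = 0.49

Bayes' rule in odds form gives O(C|E) = O(C)·[P(E|C)/P(E|¬C)], hence O(C) = O(C|E)/LR.
Posterior odds = 0.688/(1−0.688) = 2.2051. LR = 0.92/0.40 = 2.3000.
Prior odds = 2.2051/2.3000 = 0.9587, so P(C) = 0.9587/(1+0.9587) ≈ 0.49.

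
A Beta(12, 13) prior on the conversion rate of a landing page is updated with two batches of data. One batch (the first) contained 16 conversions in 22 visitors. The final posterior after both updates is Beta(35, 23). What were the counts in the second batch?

7 conversions and 4 bounces

Because Beta–binomial updating is additive in the counts, the combined data contributed (α_post−α_prior, β_post−β_prior) successes and failures.
Total across both batches: 35−12=23 conversions, 23−13=10 bounces.
Subtract the first batch: 23−16=7 conversions and 10−6=4 bounces.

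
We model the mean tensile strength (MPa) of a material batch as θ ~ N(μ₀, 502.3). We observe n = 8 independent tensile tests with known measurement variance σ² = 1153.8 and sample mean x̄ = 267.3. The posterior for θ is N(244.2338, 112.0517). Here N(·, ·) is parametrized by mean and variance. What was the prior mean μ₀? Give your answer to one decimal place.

μ₀ = 163.9

The posterior mean is a precision-weighted average: μ_n = (τ₀μ₀ + τ_data·x̄)/(τ₀+τ_data), with τ₀=1/σ₀² and τ_data=n/σ².
Here τ₀ = 1/502.3 = 0.001991 and τ_data = 8/1153.8 = 0.006934, so τ_n = 0.008925.
Rearranging for μ₀: μ₀ = (μ_n·τ_n − τ_data·x̄)/τ₀ = (244.2338·0.008925 − 0.006934·267.3) / 0.001991 = 0.326328/0.001991 ≈ 163.9.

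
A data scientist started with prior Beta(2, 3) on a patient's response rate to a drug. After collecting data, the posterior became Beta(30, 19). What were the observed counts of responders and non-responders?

28 responders and 16 non-responders

Beta is conjugate to the binomial likelihood: posterior = Beta(a+s, b+f).
Match parameters: s=30−2=28, f=19−3=16.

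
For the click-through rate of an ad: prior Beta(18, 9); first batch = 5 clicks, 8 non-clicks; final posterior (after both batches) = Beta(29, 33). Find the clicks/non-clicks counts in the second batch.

Sequential conjugate updates are equivalent to a single update on the pooled data, so total successes = posterior α − prior α and total failures = posterior β − prior β.
Total across both batches: 29−18=11 clicks, 33−9=24 non-clicks.
Subtract the first batch: 11−5=6 clicks and 24−8=16 non-clicks.

6 clicks and 16 non-clicks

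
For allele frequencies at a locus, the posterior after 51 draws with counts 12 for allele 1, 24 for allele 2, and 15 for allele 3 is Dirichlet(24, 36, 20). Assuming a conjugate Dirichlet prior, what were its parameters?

For a Dirichlet(α) prior with multinomial counts c, the posterior is Dirichlet(α + c) componentwise.
Subtract each count from the matching posterior parameter: 24−12=12, 36−24=12, 20−15=5.

Dirichlet(12, 12, 5)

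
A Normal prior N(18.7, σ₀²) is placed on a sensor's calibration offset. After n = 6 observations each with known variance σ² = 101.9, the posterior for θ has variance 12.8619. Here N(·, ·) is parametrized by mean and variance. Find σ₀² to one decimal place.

For the Normal–Normal model with known σ², precisions add: τ_n = τ₀ + n/σ².
So 1/σ₀² = 1/12.8619 − 6/101.9 = 0.077749 − 0.058881 = 0.018868.
Hence σ₀² = 1/0.018868 ≈ 53.0.

σ₀² = 53.0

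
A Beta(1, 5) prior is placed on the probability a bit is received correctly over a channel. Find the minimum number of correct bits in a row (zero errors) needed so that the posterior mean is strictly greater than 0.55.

k = 6

After k correct bits and 0 errors the posterior is Beta(1+k, 5), with mean (1+k)/(1+5+k).
Set (1+k)/(6+k) > 0.55 and solve: k > (0.55·6 − 1)/(1 − 0.55) = 5.111.
The smallest integer exceeding 5.111 is 6, and checking k=6: (7)/(12) = 0.5833 > 0.55.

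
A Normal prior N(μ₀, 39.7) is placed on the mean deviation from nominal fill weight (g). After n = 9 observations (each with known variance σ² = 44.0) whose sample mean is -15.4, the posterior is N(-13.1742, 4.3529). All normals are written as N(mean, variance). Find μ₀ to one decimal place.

μ₀ = 4.9

The posterior mean is a precision-weighted average: μ_n = (τ₀μ₀ + τ_data·x̄)/(τ₀+τ_data), with τ₀=1/σ₀² and τ_data=n/σ².
Here τ₀ = 1/39.7 = 0.025189 and τ_data = 9/44.0 = 0.204545, so τ_n = 0.229734.
Rearranging for μ₀: μ₀ = (μ_n·τ_n − τ_data·x̄)/τ₀ = (-13.1742·0.229734 − 0.204545·-15.4) / 0.025189 = 0.123431/0.025189 ≈ 4.9.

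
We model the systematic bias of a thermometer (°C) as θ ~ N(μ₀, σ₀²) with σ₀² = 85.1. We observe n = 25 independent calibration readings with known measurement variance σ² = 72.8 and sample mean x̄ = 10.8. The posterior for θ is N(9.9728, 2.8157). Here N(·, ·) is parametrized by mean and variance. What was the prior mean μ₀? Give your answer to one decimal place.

μ₀ = -14.2

The posterior mean is a precision-weighted average: μ_n = (τ₀μ₀ + τ_data·x̄)/(τ₀+τ_data), with τ₀=1/σ₀² and τ_data=n/σ².
Here τ₀ = 1/85.1 = 0.011751 and τ_data = 25/72.8 = 0.343407, so τ_n = 0.355158.
Rearranging for μ₀: μ₀ = (μ_n·τ_n − τ_data·x̄)/τ₀ = (9.9728·0.355158 − 0.343407·10.8) / 0.011751 = -0.166876/0.011751 ≈ -14.2.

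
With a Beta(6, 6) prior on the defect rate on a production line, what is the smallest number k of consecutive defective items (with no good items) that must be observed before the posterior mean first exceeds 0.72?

After k defective items and 0 good items the posterior is Beta(6+k, 6), with mean (6+k)/(6+6+k).
Set (6+k)/(12+k) > 0.72 and solve: k > (0.72·12 − 6)/(1 − 0.72) = 9.429.
The smallest integer exceeding 9.429 is 10, and checking k=10: (16)/(22) = 0.7273 > 0.72.

k = 10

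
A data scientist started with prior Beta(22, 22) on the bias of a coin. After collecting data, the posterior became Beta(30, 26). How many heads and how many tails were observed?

8 heads and 4 tails

A Beta(α, β) prior with s successes and f failures in binomial data gives a Beta(α+s, β+f) posterior.
So s = 30 − 22 = 8 and f = 26 − 22 = 4.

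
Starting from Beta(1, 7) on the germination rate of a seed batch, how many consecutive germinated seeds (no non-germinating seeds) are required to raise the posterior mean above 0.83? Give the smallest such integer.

After k germinated seeds and 0 non-germinating seeds the posterior is Beta(1+k, 7), with mean (1+k)/(1+7+k).
Set (1+k)/(8+k) > 0.83 and solve: k > (0.83·8 − 1)/(1 − 0.83) = 33.176.
The smallest integer exceeding 33.176 is 34, and checking k=34: (35)/(42) = 0.8333 > 0.83.

k = 34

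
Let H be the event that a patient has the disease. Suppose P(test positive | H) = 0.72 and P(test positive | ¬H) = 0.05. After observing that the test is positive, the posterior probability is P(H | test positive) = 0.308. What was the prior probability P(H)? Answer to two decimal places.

P(H) = 0.03

Bayes' rule in odds form gives O(H|E) = O(H)·[P(E|H)/P(E|¬H)], hence O(H) = O(H|E)/LR.
Posterior odds = 0.308/(1−0.308) = 0.4451. LR = 0.72/0.05 = 14.4000.
Prior odds = 0.4451/14.4000 = 0.0309, so P(H) = 0.0309/(1+0.0309) ≈ 0.03.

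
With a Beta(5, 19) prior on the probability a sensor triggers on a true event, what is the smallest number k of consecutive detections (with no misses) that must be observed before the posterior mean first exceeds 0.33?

After k detections and 0 misses the posterior is Beta(5+k, 19), with mean (5+k)/(5+19+k).
Set (5+k)/(24+k) > 0.33 and solve: k > (0.33·24 − 5)/(1 − 0.33) = 4.358.
The smallest integer exceeding 4.358 is 5, and checking k=5: (10)/(29) = 0.3448 > 0.33.

k = 5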